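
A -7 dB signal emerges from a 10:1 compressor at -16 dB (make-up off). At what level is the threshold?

-17 dB

Let T be the threshold. Output overshoot = (input overshoot)/R, so -16 − T = (-7 − T)/10.
10·(-16 − T) = -7 − T → 9·T = -160 − (-7) = -153.
T = -153/9 = -17 dB.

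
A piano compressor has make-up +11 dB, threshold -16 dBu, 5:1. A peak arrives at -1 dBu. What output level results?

-2 dBu

The input is 15 dB above the -16 dBu threshold.
The 15 dB excess becomes 3 dB after 5:1 reduction.
That puts the output at -13 dBu; make-up adds 11 dB, giving -2 dBu.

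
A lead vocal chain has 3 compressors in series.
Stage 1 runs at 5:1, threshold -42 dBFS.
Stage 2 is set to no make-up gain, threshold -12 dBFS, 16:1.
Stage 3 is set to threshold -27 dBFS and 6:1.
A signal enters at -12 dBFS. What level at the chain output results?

Stage 1: -12 dBFS is 30 dB over -42 dBFS; at 5:1 that becomes 6 dB over, giving -36 dBFS.
Stage 2: below threshold (-36 ≤ -12); passes unchanged; output -36 dBFS.
Stage 3: below threshold (-36 ≤ -27); passes unchanged; output -36 dBFS.

-36 dBFS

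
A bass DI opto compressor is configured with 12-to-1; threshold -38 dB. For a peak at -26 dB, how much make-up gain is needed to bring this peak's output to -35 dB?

The peak compresses to -38 + 12/12 = -37 dB.
To reach -35 dB requires -35 − (-37) = 2 dB of make-up.

2 dB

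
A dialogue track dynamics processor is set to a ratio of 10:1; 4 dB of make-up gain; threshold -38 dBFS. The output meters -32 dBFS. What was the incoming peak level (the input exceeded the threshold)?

-18 dBFS

Stripping the +4 dB make-up gives -36 dBFS at the gain stage.
The compressed level sits -36 − (-38) = 2 dB over threshold.
Undo the ratio: input overshoot = 2 × 10 = 20 dB, giving input = -18 dBFS.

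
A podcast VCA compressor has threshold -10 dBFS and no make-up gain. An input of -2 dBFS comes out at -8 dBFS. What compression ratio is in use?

4:1

Input overshoot = -2 − (-10) = 8 dB; output overshoot = -8 − (-10) = 2 dB.
Ratio = 8 / 2 = 4.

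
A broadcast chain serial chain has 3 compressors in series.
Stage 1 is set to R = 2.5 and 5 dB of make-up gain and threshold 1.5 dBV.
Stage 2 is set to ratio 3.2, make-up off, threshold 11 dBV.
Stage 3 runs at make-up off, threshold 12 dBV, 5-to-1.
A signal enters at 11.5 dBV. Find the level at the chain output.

10.5 dBV

Stage 1: overshoot 10 dB → 10/2.5 = 4 dB → 5.5 dBV; +5 dB make-up → 10.5 dBV.
Stage 2: 10.5 dBV is at or below the 11 dBV threshold — no compression; output 10.5 dBV.
Stage 3: below threshold (10.5 ≤ 12); passes unchanged; output 10.5 dBV.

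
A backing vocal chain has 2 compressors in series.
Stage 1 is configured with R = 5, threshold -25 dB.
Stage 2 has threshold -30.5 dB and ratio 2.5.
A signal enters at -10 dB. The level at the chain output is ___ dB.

Stage 1: overshoot 15 dB → 15/5 = 3 dB → -22 dB.
Stage 2: overshoot 8.5 dB → 8.5/2.5 = 3.4 dB → -27.1 dB.

-27.1 dB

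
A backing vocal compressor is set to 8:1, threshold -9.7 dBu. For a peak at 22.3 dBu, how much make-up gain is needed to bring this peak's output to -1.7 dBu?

Without make-up, output = threshold + overshoot/8 = -9.7 + 4 = -5.7 dBu.
Gap to target: 4 dB.

4 dB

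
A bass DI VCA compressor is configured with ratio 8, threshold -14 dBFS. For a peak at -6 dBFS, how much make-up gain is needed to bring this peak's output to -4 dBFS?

9 dB

The peak compresses to -14 + 8/8 = -13 dBFS.
To reach -4 dBFS requires -4 − (-13) = 9 dB of make-up.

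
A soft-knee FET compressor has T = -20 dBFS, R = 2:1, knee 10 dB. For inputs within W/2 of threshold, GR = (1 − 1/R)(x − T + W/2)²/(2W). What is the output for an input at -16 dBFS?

x − T + W/2 = -16 − (-20) + 5 = 9.
GR = (1 − 1/2) × 9² / 20 = 0.5 × 81 / 20 = 2.025 dB.
Output = -16 − 2.025 = -18.025 dBFS.

-18.025 dBFS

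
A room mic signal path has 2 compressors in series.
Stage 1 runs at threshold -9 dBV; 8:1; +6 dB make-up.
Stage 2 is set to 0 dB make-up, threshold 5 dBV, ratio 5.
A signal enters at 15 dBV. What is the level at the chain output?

0 dBV

Stage 1: overshoot 24 dB → 24/8 = 3 dB → -6 dBV; +6 dB make-up → 0 dBV.
Stage 2: 0 dBV is at or below the 5 dBV threshold — no compression; output 0 dBV.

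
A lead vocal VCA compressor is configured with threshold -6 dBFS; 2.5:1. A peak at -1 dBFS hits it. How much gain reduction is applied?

The signal is 5 dB above threshold.
After 2.5:1 compression the overshoot becomes 5/2.5 = 2 dB.
So the signal is attenuated by 5 − 2 = 3 dB.

3 dB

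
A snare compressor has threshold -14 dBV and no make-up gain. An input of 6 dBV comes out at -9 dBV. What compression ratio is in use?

Input overshoot = 6 − (-14) = 20 dB; output overshoot = -9 − (-14) = 5 dB.
Ratio = 20 / 5 = 4.

4:1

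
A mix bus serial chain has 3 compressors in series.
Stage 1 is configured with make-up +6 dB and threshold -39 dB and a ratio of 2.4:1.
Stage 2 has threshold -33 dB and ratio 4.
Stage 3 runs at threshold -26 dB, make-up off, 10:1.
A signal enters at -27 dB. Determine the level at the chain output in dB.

Stage 1: overshoot 12 dB → 12/2.4 = 5 dB → -34 dB; +6 dB make-up → -28 dB.
Stage 2: -28 dB is 5 dB over -33 dB; at 4:1 that becomes 1.25 dB over, giving -31.75 dB.
Stage 3: -31.75 dB ≤ -26 dB, so stage 3 doesn't engage; output -31.75 dB.

-31.75 dB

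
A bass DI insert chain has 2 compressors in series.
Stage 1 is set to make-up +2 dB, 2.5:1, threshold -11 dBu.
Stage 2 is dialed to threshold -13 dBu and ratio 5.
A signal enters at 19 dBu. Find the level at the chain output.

-9.8 dBu

Stage 1: 19 dBu is 30 dB over -11 dBu; at 2.5:1 that becomes 12 dB over, giving 1 dBu; +2 dB make-up → 3 dBu.
Stage 2: 3 dBu is 16 dB over -13 dBu; at 5:1 that becomes 3.2 dB over, giving -9.8 dBu.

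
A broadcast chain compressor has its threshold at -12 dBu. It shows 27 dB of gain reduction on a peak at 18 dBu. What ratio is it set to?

Input overshoot = 18 − (-12) = 30 dB.
Output overshoot = 30 − 27 = 3 dB.
Ratio = input overshoot / output overshoot = 30 / 3 = 10.

10:1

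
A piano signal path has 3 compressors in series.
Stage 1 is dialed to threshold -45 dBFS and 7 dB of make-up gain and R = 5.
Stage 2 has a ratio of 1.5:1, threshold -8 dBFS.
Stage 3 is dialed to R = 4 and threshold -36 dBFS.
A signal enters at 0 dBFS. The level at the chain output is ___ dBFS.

-34.25 dBFS

Stage 1: 45 dB above -45 dBFS, reduced 5:1 to 9 dB above → -36 dBFS; +7 dB make-up → -29 dBFS.
Stage 2: -29 dBFS is at or below the -8 dBFS threshold — no compression; output -29 dBFS.
Stage 3: -29 dBFS is 7 dB over -36 dBFS; at 4:1 that becomes 1.75 dB over, giving -34.25 dBFS.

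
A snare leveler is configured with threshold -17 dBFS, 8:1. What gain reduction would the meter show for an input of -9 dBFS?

Overshoot = -9 − (-17) = 8 dB.
A 8:1 ratio leaves 1 dB of that excess.
GR = overshoot in − overshoot out = 8 − 1 = 7 dB.

7 dB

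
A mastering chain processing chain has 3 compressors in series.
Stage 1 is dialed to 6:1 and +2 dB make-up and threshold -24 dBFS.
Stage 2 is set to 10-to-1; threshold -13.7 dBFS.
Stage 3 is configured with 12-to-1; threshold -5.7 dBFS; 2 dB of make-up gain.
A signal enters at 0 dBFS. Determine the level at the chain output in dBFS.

Stage 1: overshoot 24 dB → 24/6 = 4 dB → -20 dBFS; +2 dB make-up → -18 dBFS.
Stage 2: below threshold (-18 ≤ -13.7); passes unchanged; output -18 dBFS.
Stage 3: below threshold (-18 ≤ -5.7); passes unchanged; make-up brings it to -16 dBFS.

-16 dBFS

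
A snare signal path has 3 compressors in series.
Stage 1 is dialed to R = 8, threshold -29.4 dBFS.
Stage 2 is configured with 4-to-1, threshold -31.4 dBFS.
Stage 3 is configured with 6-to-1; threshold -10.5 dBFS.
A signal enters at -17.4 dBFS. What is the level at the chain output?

Stage 1: -17.4 dBFS is 12 dB over -29.4 dBFS; at 8:1 that becomes 1.5 dB over, giving -27.9 dBFS.
Stage 2: 3.5 dB above -31.4 dBFS, reduced 4:1 to 0.875 dB above → -30.525 dBFS.
Stage 3: -30.525 dBFS ≤ -10.5 dBFS, so stage 3 doesn't engage; output -30.525 dBFS.

-30.525 dBFS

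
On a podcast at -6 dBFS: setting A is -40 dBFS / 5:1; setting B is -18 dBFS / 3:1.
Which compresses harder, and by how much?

A, by 19.2 dB

A: overshoot 34 dB → output overshoot 6.8 dB → GR 27.2 dB.
B: overshoot 12 dB → output overshoot 4 dB → GR 8 dB.
A reduces 19.2 dB more.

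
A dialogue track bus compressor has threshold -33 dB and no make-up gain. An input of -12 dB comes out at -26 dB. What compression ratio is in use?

3:1

Input overshoot = -12 − (-33) = 21 dB; output overshoot = -26 − (-33) = 7 dB.
Ratio = 21 / 7 = 3.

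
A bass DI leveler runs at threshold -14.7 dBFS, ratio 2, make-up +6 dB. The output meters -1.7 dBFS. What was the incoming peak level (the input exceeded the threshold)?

Before make-up, the level was -1.7 − 6 = -7.7 dBFS.
That's 7 dB above the -14.7 dBFS threshold.
Input overshoot = R × output overshoot = 14 dB → input = -14.7 + 14 = -0.7 dBFS.

-0.7 dBFS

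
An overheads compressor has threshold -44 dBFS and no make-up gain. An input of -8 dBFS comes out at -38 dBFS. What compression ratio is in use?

Input overshoot = -8 − (-44) = 36 dB; output overshoot = -38 − (-44) = 6 dB.
Ratio = 36 / 6 = 6.

6:1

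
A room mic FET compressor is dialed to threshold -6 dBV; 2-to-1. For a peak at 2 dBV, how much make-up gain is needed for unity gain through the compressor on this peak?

4 dB

Overshoot 8 dB → 8/2 = 4 dB after compression, so the compressed level is -6 + 4 = -2 dBV.
Make-up = target − compressed = 2 − (-2) = 4 dB.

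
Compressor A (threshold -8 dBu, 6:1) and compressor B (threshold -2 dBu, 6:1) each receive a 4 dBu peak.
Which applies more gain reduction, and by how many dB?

A: 12 dB over, compressed to 2 dB over, so 10 dB of GR.
B: 6 dB over, compressed to 1 dB over, so 5 dB of GR.
A applies 5 dB more gain reduction.

A, by 5 dB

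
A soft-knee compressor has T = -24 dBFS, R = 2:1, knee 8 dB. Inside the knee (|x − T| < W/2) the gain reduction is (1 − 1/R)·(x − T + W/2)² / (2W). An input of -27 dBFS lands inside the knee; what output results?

-27.03125 dBFS

x − T + W/2 = -27 − (-24) + 4 = 1.
GR = (1 − 1/2) × 1² / 16 = 0.5 × 1 / 16 = 0.03125 dB.
Output = -27 − 0.03125 = -27.03125 dBFS.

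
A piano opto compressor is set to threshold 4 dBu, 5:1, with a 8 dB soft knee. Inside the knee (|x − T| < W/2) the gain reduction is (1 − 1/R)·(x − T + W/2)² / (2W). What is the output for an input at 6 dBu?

4.2 dBu

x − T + W/2 = 6 − 4 + 4 = 6.
GR = (1 − 1/5) × 6² / 16 = 0.8 × 36 / 16 = 1.8 dB.
Output = 6 − 1.8 = 4.2 dBu.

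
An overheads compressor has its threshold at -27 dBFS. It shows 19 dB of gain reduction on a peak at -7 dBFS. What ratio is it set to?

Input overshoot = -7 − (-27) = 20 dB.
Output overshoot = 20 − 19 = 1 dB.
Ratio = input overshoot / output overshoot = 20 / 1 = 20.

20:1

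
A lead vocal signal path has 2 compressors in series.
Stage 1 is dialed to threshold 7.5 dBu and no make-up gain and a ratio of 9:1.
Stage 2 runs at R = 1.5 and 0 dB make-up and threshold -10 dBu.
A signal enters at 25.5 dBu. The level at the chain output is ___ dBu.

3 dBu

Stage 1: 18 dB above 7.5 dBu, reduced 9:1 to 2 dB above → 9.5 dBu.
Stage 2: 9.5 dBu is 19.5 dB over -10 dBu; at 1.5:1 that becomes 13 dB over, giving 3 dBu.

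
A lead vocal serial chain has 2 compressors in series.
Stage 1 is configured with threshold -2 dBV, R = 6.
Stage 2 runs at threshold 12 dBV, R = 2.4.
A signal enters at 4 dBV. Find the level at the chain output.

Stage 1: overshoot 6 dB → 6/6 = 1 dB → -1 dBV.
Stage 2: -1 dBV is at or below the 12 dBV threshold — no compression; output -1 dBV.

-1 dBV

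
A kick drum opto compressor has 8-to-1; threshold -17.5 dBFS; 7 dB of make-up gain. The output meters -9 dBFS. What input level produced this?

-5.5 dBFS

Stripping the +7 dB make-up gives -16 dBFS at the gain stage.
Post-compression overshoot = -16 − (-17.5) = 1.5 dB.
Undo the ratio: input overshoot = 1.5 × 8 = 12 dB, giving input = -5.5 dBFS.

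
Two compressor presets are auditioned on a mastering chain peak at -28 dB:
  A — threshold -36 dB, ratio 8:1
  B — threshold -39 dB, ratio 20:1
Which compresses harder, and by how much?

B, by 3.45 dB

A: 8 dB over, compressed to 1 dB over, so 7 dB of GR.
B: 11 dB over, compressed to 0.55 dB over, so 10.45 dB of GR.
B applies 3.45 dB more gain reduction.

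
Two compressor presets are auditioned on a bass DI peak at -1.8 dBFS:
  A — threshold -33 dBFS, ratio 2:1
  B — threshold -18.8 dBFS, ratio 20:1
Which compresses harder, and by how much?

B, by 0.55 dB

A: GR = 31.2 − 31.2/2 = 15.6 dB.
B: GR = 17 − 17/20 = 16.15 dB.
Difference: 0.55 dB in favour of B.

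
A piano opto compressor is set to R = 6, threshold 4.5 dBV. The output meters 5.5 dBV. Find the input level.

10.5 dBV

Post-compression overshoot = 5.5 − 4.5 = 1 dB.
Before 6:1 compression the overshoot was 1 × 6 = 6 dB, so input = 4.5 + 6 = 10.5 dBV.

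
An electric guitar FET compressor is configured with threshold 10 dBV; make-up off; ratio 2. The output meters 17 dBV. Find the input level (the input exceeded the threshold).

24 dBV

The compressed level sits 17 − 10 = 7 dB over threshold.
Before 2:1 compression the overshoot was 7 × 2 = 14 dB, so input = 10 + 14 = 24 dBV.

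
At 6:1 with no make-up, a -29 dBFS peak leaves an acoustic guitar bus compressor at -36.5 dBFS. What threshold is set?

Input is 9 dB above T (since output overshoot × R = input overshoot: (-36.5 − T)·6 = -29 − T gives T = -38 dBFS).
Check: -38 + (-29 − (-38))/6 = -38 + 1.5 = -36.5 dBFS. ✓

-38 dBFS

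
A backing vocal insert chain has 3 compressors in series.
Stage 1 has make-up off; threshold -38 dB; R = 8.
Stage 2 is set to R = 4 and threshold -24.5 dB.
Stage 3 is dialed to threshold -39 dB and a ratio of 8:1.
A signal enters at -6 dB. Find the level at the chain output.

-38.375 dB

Stage 1: overshoot 32 dB → 32/8 = 4 dB → -34 dB.
Stage 2: -34 dB ≤ -24.5 dB, so stage 2 doesn't engage; output -34 dB.
Stage 3: 5 dB above -39 dB, reduced 8:1 to 0.625 dB above → -38.375 dB.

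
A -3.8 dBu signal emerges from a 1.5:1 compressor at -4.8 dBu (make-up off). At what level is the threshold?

-6.8 dBu

Input is 3 dB above T (since output overshoot × R = input overshoot: (-4.8 − T)·1.5 = -3.8 − T gives T = -6.8 dBu).
Check: -6.8 + (-3.8 − (-6.8))/1.5 = -6.8 + 2 = -4.8 dBu. ✓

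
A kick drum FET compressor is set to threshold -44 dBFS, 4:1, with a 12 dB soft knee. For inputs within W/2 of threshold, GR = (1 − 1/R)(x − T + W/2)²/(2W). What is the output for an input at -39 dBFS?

-42.78125 dBFS

x − T + W/2 = -39 − (-44) + 6 = 11.
GR = (1 − 1/4) × 11² / 24 = 0.75 × 121 / 24 = 3.78125 dB.
Output = -39 − 3.78125 = -42.78125 dBFS.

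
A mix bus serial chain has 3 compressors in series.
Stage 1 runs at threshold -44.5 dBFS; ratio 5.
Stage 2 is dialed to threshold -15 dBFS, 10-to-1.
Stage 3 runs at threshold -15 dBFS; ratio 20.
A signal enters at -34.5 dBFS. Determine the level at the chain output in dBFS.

-42.5 dBFS

Stage 1: -34.5 dBFS is 10 dB over -44.5 dBFS; at 5:1 that becomes 2 dB over, giving -42.5 dBFS.
Stage 2: below threshold (-42.5 ≤ -15); passes unchanged; output -42.5 dBFS.
Stage 3: -42.5 dBFS ≤ -15 dBFS, so stage 3 doesn't engage; output -42.5 dBFS.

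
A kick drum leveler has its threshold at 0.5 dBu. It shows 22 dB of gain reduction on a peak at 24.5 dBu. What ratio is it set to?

Input overshoot = 24.5 − 0.5 = 24 dB.
Output overshoot = 24 − 22 = 2 dB.
Ratio = input overshoot / output overshoot = 24 / 2 = 12.

12:1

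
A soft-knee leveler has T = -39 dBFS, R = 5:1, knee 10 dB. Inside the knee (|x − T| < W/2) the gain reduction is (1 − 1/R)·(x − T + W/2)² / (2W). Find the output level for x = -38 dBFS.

-39.44 dBFS

x − T + W/2 = -38 − (-39) + 5 = 6.
GR = (1 − 1/5) × 6² / 20 = 0.8 × 36 / 20 = 1.44 dB.
Output = -38 − 1.44 = -39.44 dBFS.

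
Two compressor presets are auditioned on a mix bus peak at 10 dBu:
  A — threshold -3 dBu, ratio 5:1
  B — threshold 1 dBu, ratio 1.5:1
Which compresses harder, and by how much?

A, by 7.4 dB

A: GR = 13 − 13/5 = 10.4 dB.
B: GR = 9 − 9/1.5 = 3 dB.
A reduces 7.4 dB more.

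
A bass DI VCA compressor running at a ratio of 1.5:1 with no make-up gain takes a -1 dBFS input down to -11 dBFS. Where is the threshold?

-31 dBFS

Input is 30 dB above T (since output overshoot × R = input overshoot: (-11 − T)·1.5 = -1 − T gives T = -31 dBFS).
Check: -31 + (-1 − (-31))/1.5 = -31 + 20 = -11 dBFS. ✓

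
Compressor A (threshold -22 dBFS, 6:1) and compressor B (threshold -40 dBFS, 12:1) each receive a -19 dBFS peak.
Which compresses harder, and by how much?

A: 3 dB over, compressed to 0.5 dB over, so 2.5 dB of GR.
B: 21 dB over, compressed to 1.75 dB over, so 19.25 dB of GR.
B applies 16.75 dB more gain reduction.

B, by 16.75 dB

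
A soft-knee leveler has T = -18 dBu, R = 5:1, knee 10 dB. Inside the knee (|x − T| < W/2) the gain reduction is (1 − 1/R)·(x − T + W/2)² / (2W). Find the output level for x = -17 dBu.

-18.44 dBu

x − T + W/2 = -17 − (-18) + 5 = 6.
GR = (1 − 1/5) × 6² / 20 = 0.8 × 36 / 20 = 1.44 dB.
Output = -17 − 1.44 = -18.44 dBu.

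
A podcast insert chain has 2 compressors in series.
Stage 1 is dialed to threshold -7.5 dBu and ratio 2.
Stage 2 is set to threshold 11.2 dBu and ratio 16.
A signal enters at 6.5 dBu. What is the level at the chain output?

-0.5 dBu

Stage 1: 6.5 dBu is 14 dB over -7.5 dBu; at 2:1 that becomes 7 dB over, giving -0.5 dBu.
Stage 2: -0.5 dBu ≤ 11.2 dBu, so stage 2 doesn't engage; output -0.5 dBu.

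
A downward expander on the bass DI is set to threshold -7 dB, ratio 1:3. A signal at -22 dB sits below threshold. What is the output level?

-52 dB

Undershoot = (-7) − (-22) = 15 dB.
At 1:3, that expands to 45 dB under threshold.
Output = -7 − 45 = -52 dB.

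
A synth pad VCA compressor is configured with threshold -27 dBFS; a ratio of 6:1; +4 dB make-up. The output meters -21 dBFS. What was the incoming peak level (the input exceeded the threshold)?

-15 dBFS

Stripping the +4 dB make-up gives -25 dBFS at the gain stage.
Post-compression overshoot = -25 − (-27) = 2 dB.
Input overshoot = R × output overshoot = 12 dB → input = -27 + 12 = -15 dBFS.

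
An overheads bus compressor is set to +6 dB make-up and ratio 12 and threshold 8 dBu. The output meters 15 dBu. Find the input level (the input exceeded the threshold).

20 dBu

Stripping the +6 dB make-up gives 9 dBu at the gain stage.
That's 1 dB above the 8 dBu threshold.
Input overshoot = R × output overshoot = 12 dB → input = 8 + 12 = 20 dBu.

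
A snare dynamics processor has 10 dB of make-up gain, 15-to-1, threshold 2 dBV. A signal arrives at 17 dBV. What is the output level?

13 dBV

The input is 15 dB above the 2 dBV threshold.
At 15:1 the overshoot is divided by 15, leaving 1 dB above threshold.
That puts the output at 3 dBV; make-up adds 10 dB, giving 13 dBV.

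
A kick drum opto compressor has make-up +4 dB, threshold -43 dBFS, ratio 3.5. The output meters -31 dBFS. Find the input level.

Before make-up, the level was -31 − 4 = -35 dBFS.
Post-compression overshoot = -35 − (-43) = 8 dB.
Undo the ratio: input overshoot = 8 × 3.5 = 28 dB, giving input = -15 dBFS.

-15 dBFS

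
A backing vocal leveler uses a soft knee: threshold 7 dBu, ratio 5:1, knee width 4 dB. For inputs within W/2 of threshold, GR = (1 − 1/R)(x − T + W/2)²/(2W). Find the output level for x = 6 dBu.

x − T + W/2 = 6 − 7 + 2 = 1.
GR = (1 − 1/5) × 1² / 8 = 0.8 × 1 / 8 = 0.1 dB.
Output = 6 − 0.1 = 5.9 dBu.

5.9 dBu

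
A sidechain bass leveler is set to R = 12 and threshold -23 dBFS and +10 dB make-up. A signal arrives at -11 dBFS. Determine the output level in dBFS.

-11 dBFS sits 12 dB over threshold.
At 12:1 the overshoot is divided by 12, leaving 1 dB above threshold.
So the level is -23 + 1 = -22 dBFS; make-up adds 10 dB, giving -12 dBFS.

-12 dBFS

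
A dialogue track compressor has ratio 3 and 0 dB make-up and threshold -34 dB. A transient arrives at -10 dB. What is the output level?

-26 dB

-10 dB sits 24 dB over threshold.
The 24 dB excess becomes 8 dB after 3:1 reduction.
That puts the output at -26 dB.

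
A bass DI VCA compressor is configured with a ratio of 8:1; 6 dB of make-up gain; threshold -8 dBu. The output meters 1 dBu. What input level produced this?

Stripping the +6 dB make-up gives -5 dBu at the gain stage.
Post-compression overshoot = -5 − (-8) = 3 dB.
Input overshoot = R × output overshoot = 24 dB → input = -8 + 24 = 16 dBu.

16 dBu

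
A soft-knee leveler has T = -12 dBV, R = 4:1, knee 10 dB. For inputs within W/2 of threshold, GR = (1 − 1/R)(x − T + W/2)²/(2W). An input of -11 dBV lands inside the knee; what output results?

x − T + W/2 = -11 − (-12) + 5 = 6.
GR = (1 − 1/4) × 6² / 20 = 0.75 × 36 / 20 = 1.35 dB.
Output = -11 − 1.35 = -12.35 dBV.

-12.35 dBV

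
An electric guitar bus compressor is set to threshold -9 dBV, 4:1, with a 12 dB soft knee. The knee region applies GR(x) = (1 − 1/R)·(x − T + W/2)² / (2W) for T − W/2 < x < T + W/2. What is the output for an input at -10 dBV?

x − T + W/2 = -10 − (-9) + 6 = 5.
GR = (1 − 1/4) × 5² / 24 = 0.75 × 25 / 24 = 0.78125 dB.
Output = -10 − 0.78125 = -10.78125 dBV.

-10.78125 dBV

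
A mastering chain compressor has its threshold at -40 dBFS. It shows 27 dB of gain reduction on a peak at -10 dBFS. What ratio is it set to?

10:1

Input overshoot = -10 − (-40) = 30 dB.
Output overshoot = 30 − 27 = 3 dB.
Ratio = input overshoot / output overshoot = 30 / 3 = 10.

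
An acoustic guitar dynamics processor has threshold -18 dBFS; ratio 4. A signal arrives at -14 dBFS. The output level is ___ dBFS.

-14 dBFS sits 4 dB over threshold.
At 4:1 the overshoot is divided by 4, leaving 1 dB above threshold.
Output = -18 + 1 = -17 dBFS.

-17 dBFS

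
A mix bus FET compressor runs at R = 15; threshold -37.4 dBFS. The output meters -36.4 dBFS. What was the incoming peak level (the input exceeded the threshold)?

The compressed level sits -36.4 − (-37.4) = 1 dB over threshold.
Before 15:1 compression the overshoot was 1 × 15 = 15 dB, so input = -37.4 + 15 = -22.4 dBFS.

-22.4 dBFS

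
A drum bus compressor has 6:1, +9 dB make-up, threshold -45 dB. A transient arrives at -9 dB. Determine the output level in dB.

The input is 36 dB above the -45 dB threshold.
At 6:1 the overshoot is divided by 6, leaving 6 dB above threshold.
So the level is -45 + 6 = -39 dB; make-up adds 9 dB, giving -30 dB.

-30 dB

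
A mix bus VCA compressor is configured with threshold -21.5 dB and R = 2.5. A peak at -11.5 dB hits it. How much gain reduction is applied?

6 dB

The signal is 10 dB above threshold.
After 2.5:1 compression the overshoot becomes 10/2.5 = 4 dB.
Gain reduction = 10 − 4 = 6 dB.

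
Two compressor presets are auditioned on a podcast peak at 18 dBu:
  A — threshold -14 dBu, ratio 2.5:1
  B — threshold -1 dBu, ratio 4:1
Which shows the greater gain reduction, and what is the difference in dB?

A: overshoot 32 dB → output overshoot 12.8 dB → GR 19.2 dB.
B: overshoot 19 dB → output overshoot 4.75 dB → GR 14.25 dB.
A applies 4.95 dB more gain reduction.

A, by 4.95 dB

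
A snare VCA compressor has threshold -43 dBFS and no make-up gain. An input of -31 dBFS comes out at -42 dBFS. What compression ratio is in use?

Input overshoot = -31 − (-43) = 12 dB; output overshoot = -42 − (-43) = 1 dB.
Ratio = 12 / 1 = 12.

12:1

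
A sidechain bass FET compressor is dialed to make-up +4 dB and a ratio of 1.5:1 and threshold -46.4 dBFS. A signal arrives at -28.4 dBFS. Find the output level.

The input is 18 dB above the -46.4 dBFS threshold.
The 18 dB excess becomes 12 dB after 1.5:1 reduction.
Output = -46.4 + 12 = -34.4 dBFS; make-up adds 4 dB, giving -30.4 dBFS.

-30.4 dBFS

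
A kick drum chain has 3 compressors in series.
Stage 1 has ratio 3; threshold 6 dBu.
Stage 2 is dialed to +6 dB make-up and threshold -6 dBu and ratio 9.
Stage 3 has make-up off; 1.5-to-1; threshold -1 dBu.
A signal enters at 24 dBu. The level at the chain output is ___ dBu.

1 dBu

Stage 1: 18 dB above 6 dBu, reduced 3:1 to 6 dB above → 12 dBu.
Stage 2: overshoot 18 dB → 18/9 = 2 dB → -4 dBu; +6 dB make-up → 2 dBu.
Stage 3: overshoot 3 dB → 3/1.5 = 2 dB → 1 dBu.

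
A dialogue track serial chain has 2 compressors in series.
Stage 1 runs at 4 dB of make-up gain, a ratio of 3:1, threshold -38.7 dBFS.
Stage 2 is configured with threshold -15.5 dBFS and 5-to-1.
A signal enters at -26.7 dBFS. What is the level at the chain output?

-30.7 dBFS

Stage 1: -26.7 dBFS is 12 dB over -38.7 dBFS; at 3:1 that becomes 4 dB over, giving -34.7 dBFS; +4 dB make-up → -30.7 dBFS.
Stage 2: -30.7 dBFS ≤ -15.5 dBFS, so stage 2 doesn't engage; output -30.7 dBFS.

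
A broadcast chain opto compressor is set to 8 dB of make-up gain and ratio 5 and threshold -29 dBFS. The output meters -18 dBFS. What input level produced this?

-14 dBFS

Remove make-up: -18 − 8 = -26 dBFS.
Post-compression overshoot = -26 − (-29) = 3 dB.
Input overshoot = R × output overshoot = 15 dB → input = -29 + 15 = -14 dBFS.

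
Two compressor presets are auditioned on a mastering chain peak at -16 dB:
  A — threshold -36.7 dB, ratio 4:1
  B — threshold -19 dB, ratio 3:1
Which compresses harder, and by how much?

A, by 13.525 dB

A: 20.7 dB over, compressed to 5.175 dB over, so 15.525 dB of GR.
B: 3 dB over, compressed to 1 dB over, so 2 dB of GR.
A reduces 13.525 dB more.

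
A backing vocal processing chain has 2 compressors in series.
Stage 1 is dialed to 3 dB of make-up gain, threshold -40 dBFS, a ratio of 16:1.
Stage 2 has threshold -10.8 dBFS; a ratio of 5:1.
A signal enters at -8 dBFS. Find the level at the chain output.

Stage 1: 32 dB above -40 dBFS, reduced 16:1 to 2 dB above → -38 dBFS; +3 dB make-up → -35 dBFS.
Stage 2: -35 dBFS ≤ -10.8 dBFS, so stage 2 doesn't engage; output -35 dBFS.

-35 dBFS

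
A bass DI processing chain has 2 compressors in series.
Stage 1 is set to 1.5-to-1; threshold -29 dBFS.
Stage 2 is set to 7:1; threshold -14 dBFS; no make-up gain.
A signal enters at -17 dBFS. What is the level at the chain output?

-21 dBFS

Stage 1: -17 dBFS is 12 dB over -29 dBFS; at 1.5:1 that becomes 8 dB over, giving -21 dBFS.
Stage 2: below threshold (-21 ≤ -14); passes unchanged; output -21 dBFS.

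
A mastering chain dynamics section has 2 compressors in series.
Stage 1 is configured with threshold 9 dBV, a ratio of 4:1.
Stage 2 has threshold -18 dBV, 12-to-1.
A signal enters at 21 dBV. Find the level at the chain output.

-15.5 dBV

Stage 1: 12 dB above 9 dBV, reduced 4:1 to 3 dB above → 12 dBV.
Stage 2: 12 dBV is 30 dB over -18 dBV; at 12:1 that becomes 2.5 dB over, giving -15.5 dBV.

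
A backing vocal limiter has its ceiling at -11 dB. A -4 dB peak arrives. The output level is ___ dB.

A brickwall limiter is an ∞:1 compressor: any input above the ceiling is clamped to -11 dB.

-11 dB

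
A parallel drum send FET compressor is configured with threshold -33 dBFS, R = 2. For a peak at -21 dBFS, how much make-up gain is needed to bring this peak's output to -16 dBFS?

The peak compresses to -33 + 12/2 = -27 dBFS.
To reach -16 dBFS requires -16 − (-27) = 11 dB of make-up.

11 dB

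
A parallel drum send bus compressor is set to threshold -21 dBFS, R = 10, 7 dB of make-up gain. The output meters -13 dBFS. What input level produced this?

Before make-up, the level was -13 − 7 = -20 dBFS.
The compressed level sits -20 − (-21) = 1 dB over threshold.
Before 10:1 compression the overshoot was 1 × 10 = 10 dB, so input = -21 + 10 = -11 dBFS.

-11 dBFS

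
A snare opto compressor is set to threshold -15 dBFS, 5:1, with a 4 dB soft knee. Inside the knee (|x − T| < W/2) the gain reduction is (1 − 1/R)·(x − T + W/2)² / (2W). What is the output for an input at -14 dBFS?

x − T + W/2 = -14 − (-15) + 2 = 3.
GR = (1 − 1/5) × 3² / 8 = 0.8 × 9 / 8 = 0.9 dB.
Output = -14 − 0.9 = -14.9 dBFS.

-14.9 dBFS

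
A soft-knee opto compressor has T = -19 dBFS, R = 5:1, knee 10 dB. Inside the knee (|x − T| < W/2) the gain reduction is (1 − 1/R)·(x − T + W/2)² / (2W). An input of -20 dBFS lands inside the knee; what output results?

x − T + W/2 = -20 − (-19) + 5 = 4.
GR = (1 − 1/5) × 4² / 20 = 0.8 × 16 / 20 = 0.64 dB.
Output = -20 − 0.64 = -20.64 dBFS.

-20.64 dBFS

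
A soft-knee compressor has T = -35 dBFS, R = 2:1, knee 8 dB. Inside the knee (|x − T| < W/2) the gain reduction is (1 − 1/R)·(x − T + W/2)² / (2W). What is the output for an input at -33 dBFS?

x − T + W/2 = -33 − (-35) + 4 = 6.
GR = (1 − 1/2) × 6² / 16 = 0.5 × 36 / 16 = 1.125 dB.
Output = -33 − 1.125 = -34.125 dBFS.

-34.125 dBFS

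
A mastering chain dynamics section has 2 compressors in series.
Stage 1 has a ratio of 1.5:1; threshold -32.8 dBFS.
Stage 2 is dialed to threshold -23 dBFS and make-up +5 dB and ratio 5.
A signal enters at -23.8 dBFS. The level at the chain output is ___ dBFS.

Stage 1: -23.8 dBFS is 9 dB over -32.8 dBFS; at 1.5:1 that becomes 6 dB over, giving -26.8 dBFS.
Stage 2: below threshold (-26.8 ≤ -23); passes unchanged; make-up brings it to -21.8 dBFS.

-21.8 dBFS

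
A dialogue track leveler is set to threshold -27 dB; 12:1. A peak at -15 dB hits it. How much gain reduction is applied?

-15 dB exceeds the threshold by 12 dB.
At 12:1, output sits 12/12 = 1 dB above threshold.
GR = overshoot in − overshoot out = 12 − 1 = 11 dB.

11 dB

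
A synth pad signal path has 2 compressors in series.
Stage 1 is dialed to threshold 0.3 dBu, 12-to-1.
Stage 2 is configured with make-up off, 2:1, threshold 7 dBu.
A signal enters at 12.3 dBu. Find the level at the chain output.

Stage 1: 12 dB above 0.3 dBu, reduced 12:1 to 1 dB above → 1.3 dBu.
Stage 2: below threshold (1.3 ≤ 7); passes unchanged; output 1.3 dBu.

1.3 dBu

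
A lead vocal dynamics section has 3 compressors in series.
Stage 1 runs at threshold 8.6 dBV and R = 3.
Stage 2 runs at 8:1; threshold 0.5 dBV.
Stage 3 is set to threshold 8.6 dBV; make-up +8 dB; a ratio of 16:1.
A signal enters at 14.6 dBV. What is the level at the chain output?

9.7625 dBV

Stage 1: 14.6 dBV is 6 dB over 8.6 dBV; at 3:1 that becomes 2 dB over, giving 10.6 dBV.
Stage 2: 10.6 dBV is 10.1 dB over 0.5 dBV; at 8:1 that becomes 1.2625 dB over, giving 1.7625 dBV.
Stage 3: 1.7625 dBV ≤ 8.6 dBV, so stage 3 doesn't engage; make-up brings it to 9.7625 dBV.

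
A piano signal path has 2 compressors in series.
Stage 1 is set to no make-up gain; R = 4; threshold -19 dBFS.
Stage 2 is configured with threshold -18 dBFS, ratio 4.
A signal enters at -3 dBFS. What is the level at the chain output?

-17.25 dBFS

Stage 1: -3 dBFS is 16 dB over -19 dBFS; at 4:1 that becomes 4 dB over, giving -15 dBFS.
Stage 2: -15 dBFS is 3 dB over -18 dBFS; at 4:1 that becomes 0.75 dB over, giving -17.25 dBFS.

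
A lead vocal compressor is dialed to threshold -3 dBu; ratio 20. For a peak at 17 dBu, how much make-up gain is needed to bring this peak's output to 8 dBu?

Without make-up, output = threshold + overshoot/20 = -3 + 1 = -2 dBu.
Gap to target: 10 dB.

10 dB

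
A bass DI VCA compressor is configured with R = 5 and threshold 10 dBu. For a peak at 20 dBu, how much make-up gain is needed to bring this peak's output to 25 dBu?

13 dB

Overshoot 10 dB → 10/5 = 2 dB after compression, so the compressed level is 10 + 2 = 12 dBu.
Make-up = target − compressed = 25 − 12 = 13 dB.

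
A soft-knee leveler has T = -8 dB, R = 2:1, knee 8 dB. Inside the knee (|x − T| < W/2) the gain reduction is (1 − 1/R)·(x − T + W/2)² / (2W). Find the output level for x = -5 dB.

-6.53125 dB

x − T + W/2 = -5 − (-8) + 4 = 7.
GR = (1 − 1/2) × 7² / 16 = 0.5 × 49 / 16 = 1.53125 dB.
Output = -5 − 1.53125 = -6.53125 dB.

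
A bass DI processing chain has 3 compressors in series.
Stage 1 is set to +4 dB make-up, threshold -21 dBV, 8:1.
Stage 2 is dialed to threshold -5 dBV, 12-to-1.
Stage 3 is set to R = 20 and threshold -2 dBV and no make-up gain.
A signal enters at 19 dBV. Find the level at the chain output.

Stage 1: overshoot 40 dB → 40/8 = 5 dB → -16 dBV; +4 dB make-up → -12 dBV.
Stage 2: below threshold (-12 ≤ -5); passes unchanged; output -12 dBV.
Stage 3: -12 dBV ≤ -2 dBV, so stage 3 doesn't engage; output -12 dBV.

-12 dBV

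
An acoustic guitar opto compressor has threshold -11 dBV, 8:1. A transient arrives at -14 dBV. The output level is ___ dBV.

-14 dBV is 3 dB below the -11 dBV threshold, so no gain reduction is applied.
Output = input = -14 dBV.

-14 dBV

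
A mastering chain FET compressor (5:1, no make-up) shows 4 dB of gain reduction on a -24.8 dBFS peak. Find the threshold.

-29.8 dBFS

Input is 5 dB above T (since output overshoot × R = input overshoot: (-28.8 − T)·5 = -24.8 − T gives T = -29.8 dBFS).
Check: -29.8 + (-24.8 − (-29.8))/5 = -29.8 + 1 = -28.8 dBFS. ✓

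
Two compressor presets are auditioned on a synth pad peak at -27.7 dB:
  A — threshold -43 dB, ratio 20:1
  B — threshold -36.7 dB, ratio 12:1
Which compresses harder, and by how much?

A, by 6.285 dB

A: GR = 15.3 − 15.3/20 = 14.535 dB.
B: GR = 9 − 9/12 = 8.25 dB.
A reduces 6.285 dB more.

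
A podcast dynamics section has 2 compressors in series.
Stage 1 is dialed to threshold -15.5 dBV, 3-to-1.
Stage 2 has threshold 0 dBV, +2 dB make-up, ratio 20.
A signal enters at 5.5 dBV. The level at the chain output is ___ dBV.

Stage 1: overshoot 21 dB → 21/3 = 7 dB → -8.5 dBV.
Stage 2: -8.5 dBV is at or below the 0 dBV threshold — no compression; make-up brings it to -6.5 dBV.

-6.5 dBV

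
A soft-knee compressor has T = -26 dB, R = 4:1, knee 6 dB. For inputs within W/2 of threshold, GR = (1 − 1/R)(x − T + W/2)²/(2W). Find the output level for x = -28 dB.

-28.0625 dB

x − T + W/2 = -28 − (-26) + 3 = 1.
GR = (1 − 1/4) × 1² / 12 = 0.75 × 1 / 12 = 0.0625 dB.
Output = -28 − 0.0625 = -28.0625 dB.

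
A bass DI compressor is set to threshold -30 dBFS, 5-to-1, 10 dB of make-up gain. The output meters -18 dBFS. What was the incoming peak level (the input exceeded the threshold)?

-20 dBFS

Before make-up, the level was -18 − 10 = -28 dBFS.
That's 2 dB above the -30 dBFS threshold.
Before 5:1 compression the overshoot was 2 × 5 = 10 dB, so input = -30 + 10 = -20 dBFS.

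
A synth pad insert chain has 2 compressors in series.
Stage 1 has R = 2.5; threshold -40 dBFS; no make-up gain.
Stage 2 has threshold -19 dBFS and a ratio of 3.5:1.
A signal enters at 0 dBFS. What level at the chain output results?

Stage 1: 40 dB above -40 dBFS, reduced 2.5:1 to 16 dB above → -24 dBFS.
Stage 2: -24 dBFS is at or below the -19 dBFS threshold — no compression; output -24 dBFS.

-24 dBFS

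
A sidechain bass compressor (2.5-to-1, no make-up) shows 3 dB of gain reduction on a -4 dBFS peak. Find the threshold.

-9 dBFS

Input is 5 dB above T (since output overshoot × R = input overshoot: (-7 − T)·2.5 = -4 − T gives T = -9 dBFS).
Check: -9 + (-4 − (-9))/2.5 = -9 + 2 = -7 dBFS. ✓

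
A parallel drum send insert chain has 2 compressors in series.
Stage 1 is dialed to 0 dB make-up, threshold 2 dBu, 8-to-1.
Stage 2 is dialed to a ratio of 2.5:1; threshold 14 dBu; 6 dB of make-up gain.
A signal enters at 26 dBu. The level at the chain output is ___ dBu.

Stage 1: 26 dBu is 24 dB over 2 dBu; at 8:1 that becomes 3 dB over, giving 5 dBu.
Stage 2: below threshold (5 ≤ 14); passes unchanged; make-up brings it to 11 dBu.

11 dBu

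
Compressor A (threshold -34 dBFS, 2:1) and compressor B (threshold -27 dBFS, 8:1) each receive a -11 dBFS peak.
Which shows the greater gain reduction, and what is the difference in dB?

B, by 2.5 dB

A: GR = 23 − 23/2 = 11.5 dB.
B: GR = 16 − 16/8 = 14 dB.
B applies 2.5 dB more gain reduction.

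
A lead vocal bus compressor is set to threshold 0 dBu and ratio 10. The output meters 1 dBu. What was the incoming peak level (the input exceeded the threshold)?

That's 1 dB above the 0 dBu threshold.
Input overshoot = R × output overshoot = 10 dB → input = 0 + 10 = 10 dBu.

10 dBu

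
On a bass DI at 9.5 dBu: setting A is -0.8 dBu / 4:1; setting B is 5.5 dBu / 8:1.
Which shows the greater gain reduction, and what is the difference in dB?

A, by 4.225 dB

A: overshoot 10.3 dB → output overshoot 2.575 dB → GR 7.725 dB.
B: overshoot 4 dB → output overshoot 0.5 dB → GR 3.5 dB.
Difference: 4.225 dB in favour of A.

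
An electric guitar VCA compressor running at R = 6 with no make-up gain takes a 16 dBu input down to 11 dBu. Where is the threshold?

10 dBu

Gain reduction = 16 − 11 = 5 dB; output overshoot = GR / (R − 1) = 5 / 5 = 1 dB.
Threshold = output − output overshoot = 11 − 1 = 10 dBu.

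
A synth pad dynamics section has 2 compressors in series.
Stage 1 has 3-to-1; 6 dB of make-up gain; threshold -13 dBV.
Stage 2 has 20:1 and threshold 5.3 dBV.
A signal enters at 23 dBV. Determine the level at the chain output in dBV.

5 dBV

Stage 1: overshoot 36 dB → 36/3 = 12 dB → -1 dBV; +6 dB make-up → 5 dBV.
Stage 2: below threshold (5 ≤ 5.3); passes unchanged; output 5 dBV.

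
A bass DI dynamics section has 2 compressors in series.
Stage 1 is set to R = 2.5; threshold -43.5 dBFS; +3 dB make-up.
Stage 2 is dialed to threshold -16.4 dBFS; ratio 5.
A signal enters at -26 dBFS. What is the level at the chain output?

-33.5 dBFS

Stage 1: overshoot 17.5 dB → 17.5/2.5 = 7 dB → -36.5 dBFS; +3 dB make-up → -33.5 dBFS.
Stage 2: -33.5 dBFS is at or below the -16.4 dBFS threshold — no compression; output -33.5 dBFS.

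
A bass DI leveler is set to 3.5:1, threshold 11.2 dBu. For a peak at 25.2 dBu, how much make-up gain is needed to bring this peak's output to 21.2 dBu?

Overshoot 14 dB → 14/3.5 = 4 dB after compression, so the compressed level is 11.2 + 4 = 15.2 dBu.
Make-up = target − compressed = 21.2 − 15.2 = 6 dB.

6 dB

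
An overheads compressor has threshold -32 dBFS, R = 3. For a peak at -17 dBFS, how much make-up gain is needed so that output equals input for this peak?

10 dB

Overshoot 15 dB → 15/3 = 5 dB after compression, so the compressed level is -32 + 5 = -27 dBFS.
Make-up = target − compressed = -17 − (-27) = 10 dB.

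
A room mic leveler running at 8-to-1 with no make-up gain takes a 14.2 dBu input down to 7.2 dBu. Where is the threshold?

Input is 8 dB above T (since output overshoot × R = input overshoot: (7.2 − T)·8 = 14.2 − T gives T = 6.2 dBu).
Check: 6.2 + (14.2 − 6.2)/8 = 6.2 + 1 = 7.2 dBu. ✓

6.2 dBu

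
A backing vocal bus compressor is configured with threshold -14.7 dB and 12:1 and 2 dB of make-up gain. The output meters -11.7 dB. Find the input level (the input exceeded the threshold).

-2.7 dB

Remove make-up: -11.7 − 2 = -13.7 dB.
The compressed level sits -13.7 − (-14.7) = 1 dB over threshold.
Undo the ratio: input overshoot = 1 × 12 = 12 dB, giving input = -2.7 dB.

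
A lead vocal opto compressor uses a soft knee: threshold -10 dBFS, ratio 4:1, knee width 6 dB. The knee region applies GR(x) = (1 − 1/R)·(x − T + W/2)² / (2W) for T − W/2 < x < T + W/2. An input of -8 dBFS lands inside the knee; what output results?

x − T + W/2 = -8 − (-10) + 3 = 5.
GR = (1 − 1/4) × 5² / 12 = 0.75 × 25 / 12 = 1.5625 dB.
Output = -8 − 1.5625 = -9.5625 dBFS.

-9.5625 dBFS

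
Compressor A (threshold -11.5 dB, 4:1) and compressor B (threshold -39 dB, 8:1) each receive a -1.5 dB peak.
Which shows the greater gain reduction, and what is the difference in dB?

B, by 25.3125 dB

A: GR = 10 − 10/4 = 7.5 dB.
B: GR = 37.5 − 37.5/8 = 32.8125 dB.
Difference: 25.3125 dB in favour of B.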